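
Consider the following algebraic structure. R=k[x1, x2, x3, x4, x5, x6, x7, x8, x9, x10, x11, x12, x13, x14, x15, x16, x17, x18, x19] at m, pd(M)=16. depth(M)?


pd+depth=depth(R)=19
depth=19-16=3


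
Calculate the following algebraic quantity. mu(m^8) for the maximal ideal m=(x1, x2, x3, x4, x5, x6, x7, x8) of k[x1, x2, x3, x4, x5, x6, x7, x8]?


Graded Nakayama: mu(m^d) = dim_k (m^d/m^(d+1)) = #degree-8 monomials in 8 vars
C(n+d-1,d)=C(15,8)=6435


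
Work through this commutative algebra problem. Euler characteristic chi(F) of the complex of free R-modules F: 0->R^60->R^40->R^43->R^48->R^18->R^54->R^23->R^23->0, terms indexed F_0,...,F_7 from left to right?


chi = sum (-1)^i * rank:
(-1)^0*60=60
(-1)^1*40=-40
(-1)^2*43=43
(-1)^3*48=-48
(-1)^4*18=18
(-1)^5*54=-54
(-1)^6*23=23
(-1)^7*23=-23
chi=-21


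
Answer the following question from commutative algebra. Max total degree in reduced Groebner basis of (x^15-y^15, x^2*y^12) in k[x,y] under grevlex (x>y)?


LT(f1)=x^15, LT(f2)=x^2y^12, lcm=x^15y^12
S(f1,f2) = y^12*f1 - x^13*f2 = -y^27
Reduced GB = {f1, f2, y^27}; degrees 15, 14, 27
Max = 27


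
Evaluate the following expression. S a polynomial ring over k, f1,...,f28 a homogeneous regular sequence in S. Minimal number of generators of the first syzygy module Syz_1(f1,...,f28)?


Regular sequence => Koszul complex is the minimal free resolution.
Syz_1 minimally generated by Koszul relations f_i*e_j - f_j*e_i (i<j): mu(Syz_1) = beta_2 = C(m,2) = m(m-1)/2
m=28
28*27/2 = 378


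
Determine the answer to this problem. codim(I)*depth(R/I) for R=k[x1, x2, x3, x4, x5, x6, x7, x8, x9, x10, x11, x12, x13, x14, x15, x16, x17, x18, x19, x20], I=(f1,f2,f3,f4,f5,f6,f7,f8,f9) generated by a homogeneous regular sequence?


codim=9, depth=dim(R/I)=20-9=11
Product=9*11=99


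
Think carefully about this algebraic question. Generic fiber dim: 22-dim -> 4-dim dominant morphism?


dim(fiber)=dim(X)-dim(Y)=22-4=18


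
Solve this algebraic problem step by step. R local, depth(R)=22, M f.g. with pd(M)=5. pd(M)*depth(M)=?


pd+depth=22
depth=22-5=17
pd*depth=5*17=85


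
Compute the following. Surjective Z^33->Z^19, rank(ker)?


rank(ker) = 33-19 = 14


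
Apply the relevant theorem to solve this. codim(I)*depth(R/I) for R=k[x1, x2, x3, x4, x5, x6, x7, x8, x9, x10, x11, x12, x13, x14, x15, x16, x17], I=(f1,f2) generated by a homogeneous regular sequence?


codim=2, depth=dim(R/I)=17-2=15
Product=2*15=30


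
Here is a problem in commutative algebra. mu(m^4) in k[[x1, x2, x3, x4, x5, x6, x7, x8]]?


C(n+d-1,d)=C(11,4)=330


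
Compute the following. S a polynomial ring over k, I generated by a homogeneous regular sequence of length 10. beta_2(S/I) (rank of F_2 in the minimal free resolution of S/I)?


Regular sequence => Koszul complex is the minimal free resolution.
Syz_1 minimally generated by Koszul relations f_i*e_j - f_j*e_i (i<j): mu(Syz_1) = beta_2 = C(m,2) = m(m-1)/2
m=10
10*9/2 = 45


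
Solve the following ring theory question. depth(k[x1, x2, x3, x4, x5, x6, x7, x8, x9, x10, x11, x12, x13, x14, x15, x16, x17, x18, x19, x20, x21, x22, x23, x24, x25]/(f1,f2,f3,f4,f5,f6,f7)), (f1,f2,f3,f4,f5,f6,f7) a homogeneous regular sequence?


depth(R)=25
depth(R/I)=25-7=18


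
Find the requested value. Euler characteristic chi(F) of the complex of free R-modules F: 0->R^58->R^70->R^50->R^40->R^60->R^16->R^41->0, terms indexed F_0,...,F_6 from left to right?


chi = sum (-1)^i * rank:
(-1)^0*58=58
(-1)^1*70=-70
(-1)^2*50=50
(-1)^3*40=-40
(-1)^4*60=60
(-1)^5*16=-16
(-1)^6*41=41
chi=83


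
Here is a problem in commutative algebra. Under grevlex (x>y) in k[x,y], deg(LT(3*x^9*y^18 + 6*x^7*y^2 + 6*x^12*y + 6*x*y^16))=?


LT: 3*x^9*y^18
deg_x=9, deg_y=18
Total=9+18=27


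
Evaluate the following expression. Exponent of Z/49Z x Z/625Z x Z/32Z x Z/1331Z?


Exponent = lcm of the cyclic orders; pairwise coprime => product.
7^2*5^4*2^5*11^3=49*625*32*1331=1304380000


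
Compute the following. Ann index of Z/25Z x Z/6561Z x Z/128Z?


Exponent = lcm of the cyclic orders; pairwise coprime => product.
5^2*3^8*2^7=25*6561*128=20995200


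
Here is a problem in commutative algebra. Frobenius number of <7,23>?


gcd(7,23)=1 => F=ab-a-b=7*23-7-23=161-30=131


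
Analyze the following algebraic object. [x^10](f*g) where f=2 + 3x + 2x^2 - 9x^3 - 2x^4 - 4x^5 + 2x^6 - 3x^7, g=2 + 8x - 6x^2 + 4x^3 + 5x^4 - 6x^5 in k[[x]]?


[x^10] = sum a_i*b_j, i+j=10
  -4*-6=24
  2*5=10
  -3*4=-12
Sum=22


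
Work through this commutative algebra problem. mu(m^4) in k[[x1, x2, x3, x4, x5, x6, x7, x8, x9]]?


C(n+d-1,d)=C(12,4)=495


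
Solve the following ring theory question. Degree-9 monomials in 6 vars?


C(d+n-1,n-1)=C(14,5)=2002


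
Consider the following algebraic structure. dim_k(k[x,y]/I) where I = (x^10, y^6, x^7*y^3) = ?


k[x,y]/I, I = (x^10, y^6, x^7*y^3)
Rect: 10x6=60. Corner: (10-7)x(6-3)=9.
dim = 60-9 = 51


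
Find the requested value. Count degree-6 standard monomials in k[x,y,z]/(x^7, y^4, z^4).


Need i<7, j<4, k<4 with i+j+k=6.
For each i, j ranges over max(0,6-i-3)..min(3,6-i):
  i=0: j in [3,3] -> 1
  i=1: j in [2,3] -> 2
  i=2: j in [1,3] -> 3
  i=3: j in [0,3] -> 4
  i=4: j in [0,2] -> 3
  i=5: j in [0,1] -> 2
  i=6: j in [0,0] -> 1
H(6) = 1+2+3+4+3+2+1 = 16


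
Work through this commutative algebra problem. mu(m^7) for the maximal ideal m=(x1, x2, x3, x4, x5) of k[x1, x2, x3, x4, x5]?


Graded Nakayama: mu(m^d) = dim_k (m^d/m^(d+1)) = #degree-7 monomials in 5 vars
C(n+d-1,d)=C(11,7)=330


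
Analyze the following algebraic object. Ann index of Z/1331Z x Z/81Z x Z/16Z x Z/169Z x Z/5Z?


Exponent = lcm of the cyclic orders; pairwise coprime => product.
11^3*3^4*2^4*13^2*5^1=1331*81*16*169*5=1457604720


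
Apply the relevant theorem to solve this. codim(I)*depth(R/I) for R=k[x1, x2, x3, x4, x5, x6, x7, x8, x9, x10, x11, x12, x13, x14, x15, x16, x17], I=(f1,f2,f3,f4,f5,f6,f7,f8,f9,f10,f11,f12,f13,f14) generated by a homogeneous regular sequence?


codim=14, depth=dim(R/I)=17-14=3
Product=14*3=42


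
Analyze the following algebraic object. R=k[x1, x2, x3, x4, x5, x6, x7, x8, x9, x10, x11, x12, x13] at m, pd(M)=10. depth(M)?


pd+depth=depth(R)=13
depth=13-10=3


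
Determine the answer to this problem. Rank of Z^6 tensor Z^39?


rank(M(x)N) = rank(M)*rank(N)
6*39 = 234


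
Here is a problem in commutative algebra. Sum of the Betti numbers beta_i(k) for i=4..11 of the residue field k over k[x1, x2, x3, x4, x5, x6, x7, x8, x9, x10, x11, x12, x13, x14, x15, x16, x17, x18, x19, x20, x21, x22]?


Koszul resolution: beta_i(k)=C(n,i), n=22
C(22,4)=7315, C(22,5)=26334, C(22,6)=74613, C(22,7)=170544, C(22,8)=319770, C(22,9)=497420, C(22,10)=646646, C(22,11)=705432
Sum=2448074


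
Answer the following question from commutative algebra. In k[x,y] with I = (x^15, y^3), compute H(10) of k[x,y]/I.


k[x,y], I = (x^15, y^3), d = 10
Need i < 15 and d-i < 3.
Range: 8 <= i <= 10.
H(10) = 3


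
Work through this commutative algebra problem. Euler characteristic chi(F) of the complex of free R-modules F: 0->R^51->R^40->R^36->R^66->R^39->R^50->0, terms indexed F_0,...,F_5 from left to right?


chi = sum (-1)^i * rank:
(-1)^0*51=51
(-1)^1*40=-40
(-1)^2*36=36
(-1)^3*66=-66
(-1)^4*39=39
(-1)^5*50=-50
chi=-30


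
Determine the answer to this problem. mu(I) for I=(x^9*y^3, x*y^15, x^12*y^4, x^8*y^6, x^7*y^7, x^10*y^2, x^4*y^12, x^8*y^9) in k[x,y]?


Remove redundant (divisible by others).
x^8*y^9 redundant.
x^12*y^4 redundant.
Min: x^10*y^2, x^9*y^3, x^8*y^6, x^7*y^7, x^4*y^12, x*y^15
Count=6


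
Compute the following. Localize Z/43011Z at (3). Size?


3-primary part: 43011=3^6*59
Size=3^6=729


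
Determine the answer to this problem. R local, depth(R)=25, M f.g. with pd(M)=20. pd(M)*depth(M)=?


pd+depth=25
depth=25-20=5
pd*depth=20*5=100


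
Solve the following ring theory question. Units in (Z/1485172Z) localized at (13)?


Local ring = Z/371293Z.
phi(371293) = 13^4*(13-1) = 342732


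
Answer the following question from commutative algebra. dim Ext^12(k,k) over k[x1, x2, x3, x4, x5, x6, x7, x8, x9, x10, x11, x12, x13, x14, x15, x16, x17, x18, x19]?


C(n,i)=C(19,12)=50388


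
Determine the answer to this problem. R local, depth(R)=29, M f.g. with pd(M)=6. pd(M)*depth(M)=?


pd+depth=29
depth=29-6=23
pd*depth=6*23=138


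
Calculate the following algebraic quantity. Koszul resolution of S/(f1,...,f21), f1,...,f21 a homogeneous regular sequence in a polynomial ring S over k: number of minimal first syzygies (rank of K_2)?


Regular sequence => Koszul complex is the minimal free resolution.
Syz_1 minimally generated by Koszul relations f_i*e_j - f_j*e_i (i<j): mu(Syz_1) = beta_2 = C(m,2) = m(m-1)/2
m=21
21*20/2 = 210


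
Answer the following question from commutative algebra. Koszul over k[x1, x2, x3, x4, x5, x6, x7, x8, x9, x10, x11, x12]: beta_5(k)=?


C(n,i)=C(12,5)=792


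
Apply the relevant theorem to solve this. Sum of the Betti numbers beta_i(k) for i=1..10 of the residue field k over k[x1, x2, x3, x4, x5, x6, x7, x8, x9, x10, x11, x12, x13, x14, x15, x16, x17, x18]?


Koszul resolution: beta_i(k)=C(n,i), n=18
C(18,1)=18, C(18,2)=153, C(18,3)=816, C(18,4)=3060, C(18,5)=8568, C(18,6)=18564, C(18,7)=31824, C(18,8)=43758, C(18,9)=48620, C(18,10)=43758
Sum=199139


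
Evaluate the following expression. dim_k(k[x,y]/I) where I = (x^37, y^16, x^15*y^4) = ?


k[x,y]/I, I = (x^37, y^16, x^15*y^4)
Rect: 37x16=592. Corner: (37-15)x(16-4)=264.
dim = 592-264 = 328


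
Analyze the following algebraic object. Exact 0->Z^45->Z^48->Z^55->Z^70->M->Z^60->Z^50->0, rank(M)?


Alt sum=0:
(-1)^0*45 + (-1)^1*48 + (-1)^2*55 + (-1)^3*70 + (-1)^4*? + (-1)^5*60 + (-1)^6*50=0
rank(M)=28


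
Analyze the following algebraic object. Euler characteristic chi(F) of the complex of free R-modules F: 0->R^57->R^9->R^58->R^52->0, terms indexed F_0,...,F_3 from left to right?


chi = sum (-1)^i * rank:
(-1)^0*57=57
(-1)^1*9=-9
(-1)^2*58=58
(-1)^3*52=-52
chi=54


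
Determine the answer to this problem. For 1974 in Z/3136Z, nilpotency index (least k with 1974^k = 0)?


1974^k mod 3136:
k=1: 1974
k=2: 1764
k=3: 1176
k=4: 784
k=5: 1568
k=6: 0
First zero at k = 6


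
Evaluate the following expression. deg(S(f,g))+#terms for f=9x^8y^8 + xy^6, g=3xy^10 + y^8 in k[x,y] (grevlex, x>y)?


LT(f)=9x^8y^8, LT(g)=3xy^10
lcm(LM)=x^8y^10
S(f,g) (scaled by 27 to clear denominators) = 3y^2*f - 9x^7*g = -9x^7y^8 + 3xy^8
2 terms, deg 15.
15+2=17


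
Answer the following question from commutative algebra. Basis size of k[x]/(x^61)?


Basis: 1,x,...,x^60
dim=61


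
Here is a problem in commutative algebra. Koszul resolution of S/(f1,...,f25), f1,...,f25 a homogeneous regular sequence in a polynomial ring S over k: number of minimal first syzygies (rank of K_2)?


Regular sequence => Koszul complex is the minimal free resolution.
Syz_1 minimally generated by Koszul relations f_i*e_j - f_j*e_i (i<j): mu(Syz_1) = beta_2 = C(m,2) = m(m-1)/2
m=25
25*24/2 = 300


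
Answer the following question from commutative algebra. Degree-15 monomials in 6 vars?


C(d+n-1,n-1)=C(20,5)=15504


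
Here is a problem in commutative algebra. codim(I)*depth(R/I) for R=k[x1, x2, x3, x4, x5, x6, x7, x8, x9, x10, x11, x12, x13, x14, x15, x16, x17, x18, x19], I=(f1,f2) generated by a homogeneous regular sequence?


codim=2, depth=dim(R/I)=19-2=17
Product=2*17=34


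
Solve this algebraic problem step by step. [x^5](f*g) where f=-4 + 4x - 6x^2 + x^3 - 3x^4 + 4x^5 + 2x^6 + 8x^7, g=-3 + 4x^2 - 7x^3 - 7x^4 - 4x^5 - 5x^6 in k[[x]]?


[x^5] = sum a_i*b_j, i+j=5
  -4*-4=16
  4*-7=-28
  -6*-7=42
  1*4=4
  4*-3=-12
Sum=22


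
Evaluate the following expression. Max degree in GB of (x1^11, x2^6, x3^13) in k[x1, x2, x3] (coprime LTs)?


Pure powers, coprime LTs => already GB.
Degrees: 11, 6, 13
Max=13


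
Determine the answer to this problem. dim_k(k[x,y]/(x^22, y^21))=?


Basis: x^i*y^j, i<22, j<21
22*21=462


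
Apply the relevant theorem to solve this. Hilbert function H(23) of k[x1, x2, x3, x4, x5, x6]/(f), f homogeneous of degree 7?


C(28,5)-C(21,5)=98280-20349=77931


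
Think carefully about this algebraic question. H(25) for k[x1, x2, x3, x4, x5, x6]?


C(d+n-1,n-1)=C(30,5)=142506


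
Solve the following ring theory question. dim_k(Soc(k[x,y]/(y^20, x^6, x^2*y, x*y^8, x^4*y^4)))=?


Socle = ann(m) = span of standard monomials u with x*u, y*u in I (staircase corners).
Redundant generators: x^4*y^4
Minimal generators: x^6, x^2*y, x*y^8, y^20
Corners: y^19, xy^7, x^5
Socle dim=3


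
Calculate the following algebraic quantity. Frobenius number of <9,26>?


gcd(9,26)=1 => F=ab-a-b=9*26-9-26=234-35=199


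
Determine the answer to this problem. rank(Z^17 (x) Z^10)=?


rank(M(x)N) = rank(M)*rank(N)
17*10 = 170


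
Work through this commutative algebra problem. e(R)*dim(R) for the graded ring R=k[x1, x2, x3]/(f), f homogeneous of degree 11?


e(R)=deg(f)=11, dim(R)=3-1=2
e*dim=11*2=22


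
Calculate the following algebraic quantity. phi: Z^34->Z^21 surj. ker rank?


rank(ker) = 34-21 = 13


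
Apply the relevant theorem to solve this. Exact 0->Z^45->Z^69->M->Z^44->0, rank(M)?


Alt sum=0:
(-1)^0*45 + (-1)^1*69 + (-1)^2*? + (-1)^3*44=0
rank(M)=68


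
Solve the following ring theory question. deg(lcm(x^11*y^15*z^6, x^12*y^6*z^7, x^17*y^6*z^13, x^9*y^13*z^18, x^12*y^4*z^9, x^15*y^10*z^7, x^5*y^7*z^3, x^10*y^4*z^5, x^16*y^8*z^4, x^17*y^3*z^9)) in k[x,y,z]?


lcm = componentwise max:
x: max(11,12,17,9,12,15,5,10,16,17)=17
y: max(15,6,6,13,4,10,7,4,8,3)=15
z: max(6,7,13,18,9,7,3,5,4,9)=18
Total=17+15+18=50


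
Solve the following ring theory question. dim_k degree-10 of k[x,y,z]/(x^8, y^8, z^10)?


Need i<8, j<8, k<10 with i+j+k=10.
For each i, j ranges over max(0,10-i-9)..min(7,10-i):
  i=0: j in [1,7] -> 7
  i=1: j in [0,7] -> 8
  i=2: j in [0,7] -> 8
  i=3: j in [0,7] -> 8
  i=4: j in [0,6] -> 7
  i=5: j in [0,5] -> 6
  i=6: j in [0,4] -> 5
  i=7: j in [0,3] -> 4
H(10) = 7+8+8+8+7+6+5+4 = 53


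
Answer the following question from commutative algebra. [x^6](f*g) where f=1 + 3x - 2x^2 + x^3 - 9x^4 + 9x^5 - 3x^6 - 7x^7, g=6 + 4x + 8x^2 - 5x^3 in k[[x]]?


[x^6] = sum a_i*b_j, i+j=6
  1*-5=-5
  -9*8=-72
  9*4=36
  -3*6=-18
Sum=-59


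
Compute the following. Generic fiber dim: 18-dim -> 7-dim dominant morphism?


dim(fiber)=dim(X)-dim(Y)=18-7=11


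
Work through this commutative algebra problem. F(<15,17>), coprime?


gcd(15,17)=1 => F=ab-a-b=15*17-15-17=255-32=223


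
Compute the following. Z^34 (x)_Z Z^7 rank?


rank(M(x)N) = rank(M)*rank(N)
34*7 = 238


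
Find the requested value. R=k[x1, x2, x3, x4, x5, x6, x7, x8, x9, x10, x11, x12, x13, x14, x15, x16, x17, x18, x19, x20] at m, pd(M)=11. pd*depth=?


pd+depth=20
depth=20-11=9
pd*depth=11*9=99


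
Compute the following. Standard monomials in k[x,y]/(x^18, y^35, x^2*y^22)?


k[x,y]/I, I = (x^18, y^35, x^2*y^22)
Rect: 18x35=630. Corner: (18-2)x(35-22)=208.
dim = 630-208 = 422


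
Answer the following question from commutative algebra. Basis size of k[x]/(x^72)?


Basis: 1,x,...,x^71
dim=72


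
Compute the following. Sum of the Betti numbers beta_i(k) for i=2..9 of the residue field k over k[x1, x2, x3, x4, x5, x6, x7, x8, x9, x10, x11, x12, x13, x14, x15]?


Koszul resolution: beta_i(k)=C(n,i), n=15
C(15,2)=105, C(15,3)=455, C(15,4)=1365, C(15,5)=3003, C(15,6)=5005, C(15,7)=6435, C(15,8)=6435, C(15,9)=5005
Sum=27808


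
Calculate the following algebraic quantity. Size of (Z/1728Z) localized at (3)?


3-primary part: 1728=3^3*64
Size=3^3=27


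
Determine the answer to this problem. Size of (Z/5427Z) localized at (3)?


3-primary part: 5427=3^4*67
Size=3^4=81


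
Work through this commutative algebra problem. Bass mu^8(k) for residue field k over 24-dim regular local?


C(n,i)=C(24,8)=735471


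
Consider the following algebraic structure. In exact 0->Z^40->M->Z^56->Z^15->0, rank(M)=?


Alt sum=0:
(-1)^0*40 + (-1)^1*? + (-1)^2*56 + (-1)^3*15=0
rank(M)=81


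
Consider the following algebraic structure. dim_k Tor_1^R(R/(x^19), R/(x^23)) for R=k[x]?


Tor_1(R/I,R/J)=(I cap J)/IJ=(x^23)/(x^42)
dim=42-23=min(19,23)=19


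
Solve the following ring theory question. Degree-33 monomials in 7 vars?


C(d+n-1,n-1)=C(39,6)=3262623


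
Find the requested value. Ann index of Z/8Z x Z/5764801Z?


Exponent = lcm of the cyclic orders; pairwise coprime => product.
2^3*7^8=8*5764801=46118408


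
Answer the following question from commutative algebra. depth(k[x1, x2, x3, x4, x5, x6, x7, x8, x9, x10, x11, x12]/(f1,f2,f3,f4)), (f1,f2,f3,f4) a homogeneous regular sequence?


depth(R)=12
depth(R/I)=12-4=8


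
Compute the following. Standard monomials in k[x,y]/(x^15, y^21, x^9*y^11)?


k[x,y]/I, I = (x^15, y^21, x^9*y^11)
Rect: 15x21=315. Corner: (15-9)x(21-11)=60.
dim = 315-60 = 255


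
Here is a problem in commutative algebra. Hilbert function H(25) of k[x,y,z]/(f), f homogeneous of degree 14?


C(27,2)-C(13,2)=351-78=273


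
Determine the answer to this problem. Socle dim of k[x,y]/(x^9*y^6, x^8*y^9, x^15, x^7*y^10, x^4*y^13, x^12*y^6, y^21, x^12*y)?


Socle = ann(m) = span of standard monomials u with x*u, y*u in I (staircase corners).
Redundant generators: x^12*y^6
Minimal generators: x^15, x^12*y, x^9*y^6, x^8*y^9, x^7*y^10, x^4*y^13, y^21
Corners: x^3y^20, x^6y^12, x^7y^9, x^8y^8, x^11y^5, x^14
Socle dim=6


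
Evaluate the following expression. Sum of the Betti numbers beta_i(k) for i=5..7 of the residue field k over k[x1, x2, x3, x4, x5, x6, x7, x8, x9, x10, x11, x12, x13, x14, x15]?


Koszul resolution: beta_i(k)=C(n,i), n=15
C(15,5)=3003, C(15,6)=5005, C(15,7)=6435
Sum=14443


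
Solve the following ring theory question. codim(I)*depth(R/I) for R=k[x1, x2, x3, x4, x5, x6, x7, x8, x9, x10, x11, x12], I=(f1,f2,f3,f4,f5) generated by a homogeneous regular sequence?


codim=5, depth=dim(R/I)=12-5=7
Product=5*7=35


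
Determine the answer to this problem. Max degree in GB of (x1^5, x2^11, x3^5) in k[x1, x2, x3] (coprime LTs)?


Pure powers, coprime LTs => already GB.
Degrees: 5, 11, 5
Max=11


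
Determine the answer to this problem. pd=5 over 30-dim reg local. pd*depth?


pd+depth=30
depth=30-5=25
pd*depth=5*25=125


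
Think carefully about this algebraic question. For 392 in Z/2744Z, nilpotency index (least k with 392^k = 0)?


392^k mod 2744:
k=1: 392
k=2: 0
First zero at k = 2


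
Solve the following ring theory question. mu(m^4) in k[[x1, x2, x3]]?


C(n+d-1,d)=C(6,4)=15


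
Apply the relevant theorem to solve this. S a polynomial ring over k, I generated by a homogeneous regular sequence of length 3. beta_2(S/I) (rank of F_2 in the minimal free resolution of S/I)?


Regular sequence => Koszul complex is the minimal free resolution.
Syz_1 minimally generated by Koszul relations f_i*e_j - f_j*e_i (i<j): mu(Syz_1) = beta_2 = C(m,2) = m(m-1)/2
m=3
3*2/2 = 3


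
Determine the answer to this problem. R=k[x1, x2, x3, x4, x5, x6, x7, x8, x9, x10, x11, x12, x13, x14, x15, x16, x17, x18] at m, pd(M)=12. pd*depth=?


pd+depth=18
depth=18-12=6
pd*depth=12*6=72


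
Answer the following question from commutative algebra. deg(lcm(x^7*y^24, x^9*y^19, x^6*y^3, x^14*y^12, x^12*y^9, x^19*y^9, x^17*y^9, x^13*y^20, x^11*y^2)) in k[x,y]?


lcm = componentwise max:
x: max(7,9,6,14,12,19,17,13,11)=19
y: max(24,19,3,12,9,9,9,20,2)=24
Total=19+24=43


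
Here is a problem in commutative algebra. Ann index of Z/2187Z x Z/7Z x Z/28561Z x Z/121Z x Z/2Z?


Exponent = lcm of the cyclic orders; pairwise coprime => product.
3^7*7^1*13^4*11^2*2^1=2187*7*28561*121*2=105812164458


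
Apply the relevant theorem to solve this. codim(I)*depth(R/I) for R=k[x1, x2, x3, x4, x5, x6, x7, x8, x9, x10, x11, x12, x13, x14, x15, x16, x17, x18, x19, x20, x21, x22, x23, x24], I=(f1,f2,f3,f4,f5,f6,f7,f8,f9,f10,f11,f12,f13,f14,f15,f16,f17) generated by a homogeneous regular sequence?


codim=17, depth=dim(R/I)=24-17=7
Product=17*7=119


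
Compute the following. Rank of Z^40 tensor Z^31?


rank(M(x)N) = rank(M)*rank(N)
40*31 = 1240


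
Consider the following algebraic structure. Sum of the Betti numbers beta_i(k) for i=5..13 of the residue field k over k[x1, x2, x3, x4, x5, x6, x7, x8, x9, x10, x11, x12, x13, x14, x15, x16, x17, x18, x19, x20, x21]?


Koszul resolution: beta_i(k)=C(n,i), n=21
C(21,5)=20349, C(21,6)=54264, C(21,7)=116280, C(21,8)=203490, C(21,9)=293930, C(21,10)=352716, C(21,11)=352716, C(21,12)=293930, C(21,13)=203490
Sum=1891165


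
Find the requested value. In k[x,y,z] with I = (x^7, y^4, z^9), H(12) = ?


Need i<7, j<4, k<9 with i+j+k=12.
For each i, j ranges over max(0,12-i-8)..min(3,12-i):
  i=0: j in [4,3] -> 0
  i=1: j in [3,3] -> 1
  i=2: j in [2,3] -> 2
  i=3: j in [1,3] -> 3
  i=4: j in [0,3] -> 4
  i=5: j in [0,3] -> 4
  i=6: j in [0,3] -> 4
H(12) = 0+1+2+3+4+4+4 = 18


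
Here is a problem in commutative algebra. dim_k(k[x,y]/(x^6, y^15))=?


Basis: x^i*y^j, i<6, j<15
6*15=90


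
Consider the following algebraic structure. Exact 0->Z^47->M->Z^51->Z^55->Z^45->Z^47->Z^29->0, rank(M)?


Alt sum=0:
(-1)^0*47 + (-1)^1*? + (-1)^2*51 + (-1)^3*55 + (-1)^4*45 + (-1)^5*47 + (-1)^6*29=0
rank(M)=70


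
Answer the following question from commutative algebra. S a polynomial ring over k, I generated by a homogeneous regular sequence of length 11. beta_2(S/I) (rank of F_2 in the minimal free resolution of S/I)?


Regular sequence => Koszul complex is the minimal free resolution.
Syz_1 minimally generated by Koszul relations f_i*e_j - f_j*e_i (i<j): mu(Syz_1) = beta_2 = C(m,2) = m(m-1)/2
m=11
11*10/2 = 55


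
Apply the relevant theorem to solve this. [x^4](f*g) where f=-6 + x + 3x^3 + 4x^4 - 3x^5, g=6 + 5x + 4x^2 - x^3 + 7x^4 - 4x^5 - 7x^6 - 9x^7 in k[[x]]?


[x^4] = sum a_i*b_j, i+j=4
  -6*7=-42
  1*-1=-1
  3*5=15
  4*6=24
Sum=-4


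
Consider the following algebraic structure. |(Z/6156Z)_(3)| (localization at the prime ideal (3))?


3-primary part: 6156=3^4*76
Size=3^4=81


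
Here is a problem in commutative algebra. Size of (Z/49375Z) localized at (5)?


5-primary part: 49375=5^4*79
Size=5^4=625


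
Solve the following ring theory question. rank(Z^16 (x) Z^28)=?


rank(M(x)N) = rank(M)*rank(N)
16*28 = 448


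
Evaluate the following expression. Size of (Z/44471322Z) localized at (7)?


7-primary part: 44471322=7^7*54
Size=7^7=823543


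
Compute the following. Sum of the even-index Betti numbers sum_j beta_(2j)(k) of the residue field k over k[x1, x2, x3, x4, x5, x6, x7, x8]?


Koszul resolution: beta_i(k)=C(n,i), n=8
sum_even C(8,i) = 2^(n-1) = 2^7 = 128


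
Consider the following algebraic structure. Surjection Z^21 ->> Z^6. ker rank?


rank(ker) = 21-6 = 15


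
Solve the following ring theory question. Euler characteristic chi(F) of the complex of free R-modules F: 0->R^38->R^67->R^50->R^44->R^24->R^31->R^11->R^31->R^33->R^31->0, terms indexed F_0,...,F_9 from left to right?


chi = sum (-1)^i * rank:
(-1)^0*38=38
(-1)^1*67=-67
(-1)^2*50=50
(-1)^3*44=-44
(-1)^4*24=24
(-1)^5*31=-31
(-1)^6*11=11
(-1)^7*31=-31
(-1)^8*33=33
(-1)^9*31=-31
chi=-48


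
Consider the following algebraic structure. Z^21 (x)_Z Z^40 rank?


rank(M(x)N) = rank(M)*rank(N)
21*40 = 840


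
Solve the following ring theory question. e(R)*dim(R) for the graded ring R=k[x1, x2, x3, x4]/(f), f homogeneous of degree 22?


e(R)=deg(f)=22, dim(R)=4-1=3
e*dim=22*3=66


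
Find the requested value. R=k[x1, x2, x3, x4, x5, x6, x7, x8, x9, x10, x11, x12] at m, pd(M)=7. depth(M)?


pd+depth=depth(R)=12
depth=12-7=5


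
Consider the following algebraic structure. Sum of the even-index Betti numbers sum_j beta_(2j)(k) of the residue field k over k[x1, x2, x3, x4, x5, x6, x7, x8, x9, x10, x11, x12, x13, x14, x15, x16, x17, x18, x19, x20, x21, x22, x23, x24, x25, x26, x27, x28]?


Koszul resolution: beta_i(k)=C(n,i), n=28
sum_even C(28,i) = 2^(n-1) = 2^27 = 134217728


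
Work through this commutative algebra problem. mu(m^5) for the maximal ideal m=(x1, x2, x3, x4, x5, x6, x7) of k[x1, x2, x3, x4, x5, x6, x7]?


Graded Nakayama: mu(m^d) = dim_k (m^d/m^(d+1)) = #degree-5 monomials in 7 vars
C(n+d-1,d)=C(11,5)=462


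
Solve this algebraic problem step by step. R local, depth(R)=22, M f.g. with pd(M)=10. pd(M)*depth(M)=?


pd+depth=22
depth=22-10=12
pd*depth=10*12=120


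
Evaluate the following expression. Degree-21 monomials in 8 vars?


C(d+n-1,n-1)=C(28,7)=1184040


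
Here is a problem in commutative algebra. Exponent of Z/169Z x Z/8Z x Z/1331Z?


Exponent = lcm of the cyclic orders; pairwise coprime => product.
13^2*2^3*11^3=169*8*1331=1799512


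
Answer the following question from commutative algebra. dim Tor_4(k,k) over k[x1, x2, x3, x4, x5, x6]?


Koszul: C(n,i)=C(6,4)=15


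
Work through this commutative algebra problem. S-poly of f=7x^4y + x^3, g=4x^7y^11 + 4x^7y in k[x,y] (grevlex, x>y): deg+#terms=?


LT(f)=7x^4y, LT(g)=4x^7y^11
lcm(LM)=x^7y^11
S(f,g) (scaled by 28 to clear denominators) = 4x^3y^10*f - 7*g = 4x^6y^10 - 28x^7y
2 terms, deg 16.
16+2=18


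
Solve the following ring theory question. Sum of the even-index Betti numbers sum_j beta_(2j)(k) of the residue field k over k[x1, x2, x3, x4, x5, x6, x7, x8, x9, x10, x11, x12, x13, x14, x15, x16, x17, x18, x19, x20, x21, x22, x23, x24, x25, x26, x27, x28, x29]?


Koszul resolution: beta_i(k)=C(n,i), n=29
sum_even C(29,i) = 2^(n-1) = 2^28 = 268435456


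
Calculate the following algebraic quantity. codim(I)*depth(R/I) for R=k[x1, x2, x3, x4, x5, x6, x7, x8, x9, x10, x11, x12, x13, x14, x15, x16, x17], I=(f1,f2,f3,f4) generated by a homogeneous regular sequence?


codim=4, depth=dim(R/I)=17-4=13
Product=4*13=52


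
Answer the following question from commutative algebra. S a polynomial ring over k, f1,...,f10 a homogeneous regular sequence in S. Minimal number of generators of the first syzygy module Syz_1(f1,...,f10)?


Regular sequence => Koszul complex is the minimal free resolution.
Syz_1 minimally generated by Koszul relations f_i*e_j - f_j*e_i (i<j): mu(Syz_1) = beta_2 = C(m,2) = m(m-1)/2
m=10
10*9/2 = 45


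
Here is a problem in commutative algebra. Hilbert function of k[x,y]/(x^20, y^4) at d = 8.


k[x,y], I = (x^20, y^4), d = 8
Need i < 20 and d-i < 4.
Range: 5 <= i <= 8.
H(8) = 4


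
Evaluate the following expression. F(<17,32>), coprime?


gcd(17,32)=1 => F=ab-a-b=17*32-17-32=544-49=495


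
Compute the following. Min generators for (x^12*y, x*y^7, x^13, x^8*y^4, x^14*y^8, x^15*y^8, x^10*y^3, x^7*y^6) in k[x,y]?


Remove redundant (divisible by others).
x^14*y^8 redundant.
x^15*y^8 redundant.
Min: x^13, x^12*y, x^10*y^3, x^8*y^4, x^7*y^6, x*y^7
Count=6


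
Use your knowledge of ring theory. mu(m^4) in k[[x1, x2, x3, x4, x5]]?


C(n+d-1,d)=C(8,4)=70


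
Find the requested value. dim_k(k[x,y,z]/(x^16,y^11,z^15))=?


Basis: x^iy^jz^k, i<16,j<11,k<15
16*11*15=2640


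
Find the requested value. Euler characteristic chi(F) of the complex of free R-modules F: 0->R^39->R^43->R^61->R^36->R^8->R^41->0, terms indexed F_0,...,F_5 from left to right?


chi = sum (-1)^i * rank:
(-1)^0*39=39
(-1)^1*43=-43
(-1)^2*61=61
(-1)^3*36=-36
(-1)^4*8=8
(-1)^5*41=-41
chi=-12


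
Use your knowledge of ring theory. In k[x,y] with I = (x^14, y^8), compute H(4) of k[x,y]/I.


k[x,y], I = (x^14, y^8), d = 4
Need i < 14 and d-i < 8.
Range: 0 <= i <= 4.
H(4) = 5


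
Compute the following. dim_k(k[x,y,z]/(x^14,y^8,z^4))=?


Basis: x^iy^jz^k, i<14,j<8,k<4
14*8*4=448


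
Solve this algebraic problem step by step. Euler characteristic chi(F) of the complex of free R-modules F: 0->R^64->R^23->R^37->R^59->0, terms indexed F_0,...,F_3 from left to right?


chi = sum (-1)^i * rank:
(-1)^0*64=64
(-1)^1*23=-23
(-1)^2*37=37
(-1)^3*59=-59
chi=19


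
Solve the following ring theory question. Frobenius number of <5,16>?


gcd(5,16)=1 => F=ab-a-b=5*16-5-16=80-21=59


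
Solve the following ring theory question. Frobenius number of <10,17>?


gcd(10,17)=1 => F=ab-a-b=10*17-10-17=170-27=143


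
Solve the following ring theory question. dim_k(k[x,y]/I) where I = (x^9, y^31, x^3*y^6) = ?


k[x,y]/I, I = (x^9, y^31, x^3*y^6)
Rect: 9x31=279. Corner: (9-3)x(31-6)=150.
dim = 279-150 = 129


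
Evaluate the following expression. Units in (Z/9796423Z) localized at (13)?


Local ring = Z/28561Z.
phi(28561) = 13^3*(13-1) = 26364


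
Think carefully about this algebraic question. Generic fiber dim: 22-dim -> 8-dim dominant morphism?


dim(fiber)=dim(X)-dim(Y)=22-8=14


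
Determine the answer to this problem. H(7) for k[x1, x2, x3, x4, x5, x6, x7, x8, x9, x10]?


C(d+n-1,n-1)=C(16,9)=11440


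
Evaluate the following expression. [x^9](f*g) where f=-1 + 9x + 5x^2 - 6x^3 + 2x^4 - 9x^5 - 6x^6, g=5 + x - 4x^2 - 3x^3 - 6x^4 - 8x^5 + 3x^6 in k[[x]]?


[x^9] = sum a_i*b_j, i+j=9
  -6*3=-18
  2*-8=-16
  -9*-6=54
  -6*-3=18
Sum=38


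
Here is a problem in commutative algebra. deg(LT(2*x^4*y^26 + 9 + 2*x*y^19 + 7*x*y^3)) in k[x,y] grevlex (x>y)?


LT: 2*x^4*y^26
deg_x=4, deg_y=26
Total=4+26=30


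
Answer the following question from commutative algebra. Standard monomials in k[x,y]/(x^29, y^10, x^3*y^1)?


k[x,y]/I, I = (x^29, y^10, x^3*y^1)
Rect: 29x10=290. Corner: (29-3)x(10-1)=234.
dim = 290-234 = 56


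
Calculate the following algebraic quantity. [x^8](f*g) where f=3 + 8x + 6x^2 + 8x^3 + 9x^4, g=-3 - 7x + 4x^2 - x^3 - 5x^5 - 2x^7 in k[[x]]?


[x^8] = sum a_i*b_j, i+j=8
  8*-2=-16
  8*-5=-40
Sum=-56


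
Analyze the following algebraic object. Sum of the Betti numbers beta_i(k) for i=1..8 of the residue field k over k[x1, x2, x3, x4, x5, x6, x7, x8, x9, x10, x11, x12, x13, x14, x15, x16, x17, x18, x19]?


Koszul resolution: beta_i(k)=C(n,i), n=19
C(19,1)=19, C(19,2)=171, C(19,3)=969, C(19,4)=3876, C(19,5)=11628, C(19,6)=27132, C(19,7)=50388, C(19,8)=75582
Sum=169765


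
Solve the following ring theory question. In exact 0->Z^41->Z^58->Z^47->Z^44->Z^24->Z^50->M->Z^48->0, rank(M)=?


Alt sum=0:
(-1)^0*41 + (-1)^1*58 + (-1)^2*47 + (-1)^3*44 + (-1)^4*24 + (-1)^5*50 + (-1)^6*? + (-1)^7*48=0
rank(M)=88


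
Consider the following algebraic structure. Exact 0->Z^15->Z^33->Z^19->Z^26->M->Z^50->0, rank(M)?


Alt sum=0:
(-1)^0*15 + (-1)^1*33 + (-1)^2*19 + (-1)^3*26 + (-1)^4*? + (-1)^5*50=0
rank(M)=75


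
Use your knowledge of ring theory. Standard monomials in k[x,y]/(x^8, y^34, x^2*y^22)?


k[x,y]/I, I = (x^8, y^34, x^2*y^22)
Rect: 8x34=272. Corner: (8-2)x(34-22)=72.
dim = 272-72 = 200


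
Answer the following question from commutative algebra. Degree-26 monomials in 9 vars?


C(d+n-1,n-1)=C(34,8)=18156204


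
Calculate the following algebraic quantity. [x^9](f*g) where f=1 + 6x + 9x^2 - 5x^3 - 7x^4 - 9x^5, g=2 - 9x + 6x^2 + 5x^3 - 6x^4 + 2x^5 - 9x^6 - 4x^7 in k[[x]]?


[x^9] = sum a_i*b_j, i+j=9
  9*-4=-36
  -5*-9=45
  -7*2=-14
  -9*-6=54
Sum=49


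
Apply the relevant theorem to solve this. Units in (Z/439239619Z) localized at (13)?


Local ring = Z/62748517Z.
phi(62748517) = 13^6*(13-1) = 57921708


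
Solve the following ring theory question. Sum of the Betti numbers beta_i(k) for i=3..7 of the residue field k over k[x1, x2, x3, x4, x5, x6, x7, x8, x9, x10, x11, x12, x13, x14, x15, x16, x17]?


Koszul resolution: beta_i(k)=C(n,i), n=17
C(17,3)=680, C(17,4)=2380, C(17,5)=6188, C(17,6)=12376, C(17,7)=19448
Sum=41072


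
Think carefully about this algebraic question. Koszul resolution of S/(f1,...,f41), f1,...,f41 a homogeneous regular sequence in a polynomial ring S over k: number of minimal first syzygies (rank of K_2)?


Regular sequence => Koszul complex is the minimal free resolution.
Syz_1 minimally generated by Koszul relations f_i*e_j - f_j*e_i (i<j): mu(Syz_1) = beta_2 = C(m,2) = m(m-1)/2
m=41
41*40/2 = 820


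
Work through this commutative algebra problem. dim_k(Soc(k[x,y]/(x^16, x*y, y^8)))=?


Socle = ann(m) = span of standard monomials u with x*u, y*u in I (staircase corners).
Minimal generators: x^16, x*y, y^8
Corners: y^7, x^15
Socle dim=2


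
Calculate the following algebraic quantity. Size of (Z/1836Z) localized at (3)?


3-primary part: 1836=3^3*68
Size=3^3=27


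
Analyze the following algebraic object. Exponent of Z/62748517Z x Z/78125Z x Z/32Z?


Exponent = lcm of the cyclic orders; pairwise coprime => product.
13^7*5^7*2^5=62748517*78125*32=156871292500000


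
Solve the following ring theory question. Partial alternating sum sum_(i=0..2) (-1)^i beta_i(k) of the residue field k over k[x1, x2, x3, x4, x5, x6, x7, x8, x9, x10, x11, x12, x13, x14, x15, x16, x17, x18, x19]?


Koszul resolution: beta_i(k)=C(n,i), n=19
sum_(i=0..p) (-1)^i C(n,i) = (-1)^p C(n-1,p)
(-1)^2*C(18,2) = (-1)^2*153 = 153


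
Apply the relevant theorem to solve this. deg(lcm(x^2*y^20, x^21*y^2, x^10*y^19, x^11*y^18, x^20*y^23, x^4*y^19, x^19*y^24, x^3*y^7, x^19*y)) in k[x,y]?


lcm = componentwise max:
x: max(2,21,10,11,20,4,19,3,19)=21
y: max(20,2,19,18,23,19,24,7,1)=24
Total=21+24=45


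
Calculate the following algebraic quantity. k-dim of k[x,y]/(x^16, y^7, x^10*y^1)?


k[x,y]/I, I = (x^16, y^7, x^10*y^1)
Rect: 16x7=112. Corner: (16-10)x(7-1)=36.
dim = 112-36 = 76


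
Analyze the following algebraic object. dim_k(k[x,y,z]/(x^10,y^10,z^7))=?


Basis: x^iy^jz^k, i<10,j<10,k<7
10*10*7=700


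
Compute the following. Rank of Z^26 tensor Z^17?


rank(M(x)N) = rank(M)*rank(N)
26*17 = 442


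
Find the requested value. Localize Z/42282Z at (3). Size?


3-primary part: 42282=3^6*58
Size=3^6=729


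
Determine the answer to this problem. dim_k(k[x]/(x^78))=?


Basis: 1,x,...,x^77
dim=78


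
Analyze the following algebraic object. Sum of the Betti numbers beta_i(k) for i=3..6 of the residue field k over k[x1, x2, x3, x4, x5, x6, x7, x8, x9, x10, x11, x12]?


Koszul resolution: beta_i(k)=C(n,i), n=12
C(12,3)=220, C(12,4)=495, C(12,5)=792, C(12,6)=924
Sum=2431


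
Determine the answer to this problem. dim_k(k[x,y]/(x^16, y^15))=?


Basis: x^i*y^j, i<16, j<15
16*15=240


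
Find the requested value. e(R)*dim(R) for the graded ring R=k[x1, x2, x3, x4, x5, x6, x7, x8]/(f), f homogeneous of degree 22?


e(R)=deg(f)=22, dim(R)=8-1=7
e*dim=22*7=154


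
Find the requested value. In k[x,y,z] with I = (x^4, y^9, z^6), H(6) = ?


Need i<4, j<9, k<6 with i+j+k=6.
For each i, j ranges over max(0,6-i-5)..min(8,6-i):
  i=0: j in [1,6] -> 6
  i=1: j in [0,5] -> 6
  i=2: j in [0,4] -> 5
  i=3: j in [0,3] -> 4
H(6) = 6+6+5+4 = 21


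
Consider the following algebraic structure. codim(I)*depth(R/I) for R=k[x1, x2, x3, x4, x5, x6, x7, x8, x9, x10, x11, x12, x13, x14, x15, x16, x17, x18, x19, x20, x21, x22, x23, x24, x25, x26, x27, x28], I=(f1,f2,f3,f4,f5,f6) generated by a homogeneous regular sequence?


codim=6, depth=dim(R/I)=28-6=22
Product=6*22=132


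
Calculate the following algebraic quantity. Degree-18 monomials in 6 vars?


C(d+n-1,n-1)=C(23,5)=33649


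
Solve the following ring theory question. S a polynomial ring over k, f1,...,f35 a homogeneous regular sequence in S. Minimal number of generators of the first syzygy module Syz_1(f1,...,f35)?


Regular sequence => Koszul complex is the minimal free resolution.
Syz_1 minimally generated by Koszul relations f_i*e_j - f_j*e_i (i<j): mu(Syz_1) = beta_2 = C(m,2) = m(m-1)/2
m=35
35*34/2 = 595


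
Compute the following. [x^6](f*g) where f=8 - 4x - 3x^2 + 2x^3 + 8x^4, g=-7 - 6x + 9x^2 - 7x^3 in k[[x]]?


[x^6] = sum a_i*b_j, i+j=6
  2*-7=-14
  8*9=72
Sum=58


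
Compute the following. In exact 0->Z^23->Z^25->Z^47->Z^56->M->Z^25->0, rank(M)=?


Alt sum=0:
(-1)^0*23 + (-1)^1*25 + (-1)^2*47 + (-1)^3*56 + (-1)^4*? + (-1)^5*25=0
rank(M)=36


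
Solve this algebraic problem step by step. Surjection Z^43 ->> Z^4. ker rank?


rank(ker) = 43-4 = 39


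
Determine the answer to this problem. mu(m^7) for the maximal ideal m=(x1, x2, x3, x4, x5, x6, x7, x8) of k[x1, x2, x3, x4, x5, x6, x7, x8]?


Graded Nakayama: mu(m^d) = dim_k (m^d/m^(d+1)) = #degree-7 monomials in 8 vars
C(n+d-1,d)=C(14,7)=3432


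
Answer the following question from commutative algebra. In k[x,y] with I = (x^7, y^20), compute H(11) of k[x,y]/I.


k[x,y], I = (x^7, y^20), d = 11
Need i < 7 and d-i < 20.
Range: 0 <= i <= 6.
H(11) = 7


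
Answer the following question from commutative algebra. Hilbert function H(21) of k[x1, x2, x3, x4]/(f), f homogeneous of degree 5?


C(24,3)-C(19,3)=2024-969=1055


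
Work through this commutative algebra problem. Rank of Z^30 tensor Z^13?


rank(M(x)N) = rank(M)*rank(N)
30*13 = 390


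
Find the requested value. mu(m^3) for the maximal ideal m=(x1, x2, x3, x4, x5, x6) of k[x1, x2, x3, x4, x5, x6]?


Graded Nakayama: mu(m^d) = dim_k (m^d/m^(d+1)) = #degree-3 monomials in 6 vars
C(n+d-1,d)=C(8,3)=56


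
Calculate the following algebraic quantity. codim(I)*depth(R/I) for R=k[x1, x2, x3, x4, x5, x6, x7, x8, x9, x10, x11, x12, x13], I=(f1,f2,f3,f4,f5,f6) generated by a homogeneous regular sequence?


codim=6, depth=dim(R/I)=13-6=7
Product=6*7=42


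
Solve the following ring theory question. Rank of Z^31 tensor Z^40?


rank(M(x)N) = rank(M)*rank(N)
31*40 = 1240


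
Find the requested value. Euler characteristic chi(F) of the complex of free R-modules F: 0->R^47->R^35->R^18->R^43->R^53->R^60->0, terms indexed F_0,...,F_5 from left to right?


chi = sum (-1)^i * rank:
(-1)^0*47=47
(-1)^1*35=-35
(-1)^2*18=18
(-1)^3*43=-43
(-1)^4*53=53
(-1)^5*60=-60
chi=-20


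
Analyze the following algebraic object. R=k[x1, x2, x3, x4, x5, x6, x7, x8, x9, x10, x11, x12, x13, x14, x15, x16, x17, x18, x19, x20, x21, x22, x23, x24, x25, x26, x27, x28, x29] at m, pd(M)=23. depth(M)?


pd+depth=depth(R)=29
depth=29-23=6


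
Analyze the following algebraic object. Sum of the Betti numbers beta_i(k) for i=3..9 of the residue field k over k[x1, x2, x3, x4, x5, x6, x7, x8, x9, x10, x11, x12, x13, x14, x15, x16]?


Koszul resolution: beta_i(k)=C(n,i), n=16
C(16,3)=560, C(16,4)=1820, C(16,5)=4368, C(16,6)=8008, C(16,7)=11440, C(16,8)=12870, C(16,9)=11440
Sum=50506


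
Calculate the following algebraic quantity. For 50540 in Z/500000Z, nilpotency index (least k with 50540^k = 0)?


50540^k mod 500000:
k=1: 50540
k=2: 291600
k=3: 464000
k=4: 60000
k=5: 400000
k=6: 0
First zero at k = 6


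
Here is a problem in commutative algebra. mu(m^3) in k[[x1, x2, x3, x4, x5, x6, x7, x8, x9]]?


C(n+d-1,d)=C(11,3)=165


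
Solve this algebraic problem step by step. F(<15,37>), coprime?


gcd(15,37)=1 => F=ab-a-b=15*37-15-37=555-52=503


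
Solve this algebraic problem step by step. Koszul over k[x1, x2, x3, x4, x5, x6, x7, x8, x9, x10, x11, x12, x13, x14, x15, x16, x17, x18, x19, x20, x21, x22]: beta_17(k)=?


C(n,i)=C(22,17)=26334


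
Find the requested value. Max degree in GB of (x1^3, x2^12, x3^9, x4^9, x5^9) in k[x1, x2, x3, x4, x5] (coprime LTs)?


Pure powers, coprime LTs => already GB.
Degrees: 3, 12, 9, 9, 9
Max=12


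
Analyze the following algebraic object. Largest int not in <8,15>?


gcd(8,15)=1 => F=ab-a-b=8*15-8-15=120-23=97


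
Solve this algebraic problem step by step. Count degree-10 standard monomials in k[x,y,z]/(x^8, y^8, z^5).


Need i<8, j<8, k<5 with i+j+k=10.
For each i, j ranges over max(0,10-i-4)..min(7,10-i):
  i=0: j in [6,7] -> 2
  i=1: j in [5,7] -> 3
  i=2: j in [4,7] -> 4
  i=3: j in [3,7] -> 5
  i=4: j in [2,6] -> 5
  i=5: j in [1,5] -> 5
  i=6: j in [0,4] -> 5
  i=7: j in [0,3] -> 4
H(10) = 2+3+4+5+5+5+5+4 = 33
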